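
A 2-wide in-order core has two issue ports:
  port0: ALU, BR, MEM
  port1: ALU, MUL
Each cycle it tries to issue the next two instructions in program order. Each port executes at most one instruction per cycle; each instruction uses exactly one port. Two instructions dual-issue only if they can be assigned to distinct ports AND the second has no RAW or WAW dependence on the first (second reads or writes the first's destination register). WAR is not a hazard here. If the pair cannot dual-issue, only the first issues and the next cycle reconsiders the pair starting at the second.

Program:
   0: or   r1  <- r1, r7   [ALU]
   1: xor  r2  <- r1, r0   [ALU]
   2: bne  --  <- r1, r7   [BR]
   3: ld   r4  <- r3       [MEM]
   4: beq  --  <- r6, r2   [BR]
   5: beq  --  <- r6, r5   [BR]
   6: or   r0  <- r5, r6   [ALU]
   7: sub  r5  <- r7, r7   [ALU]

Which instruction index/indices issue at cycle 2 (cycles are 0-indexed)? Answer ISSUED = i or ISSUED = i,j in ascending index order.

  cy0 -> i0 (or) RAW r1
  cy1 -> i1,i2 (xor;bne) dual
  cy2 -> i3 (ld) no-port MEM/BR
  cy3 -> i4 (beq) no-port BR/BR
  cy4 -> i5,i6 (beq;or) dual
  cy5 -> i7 (sub) tail

ISSUED = 3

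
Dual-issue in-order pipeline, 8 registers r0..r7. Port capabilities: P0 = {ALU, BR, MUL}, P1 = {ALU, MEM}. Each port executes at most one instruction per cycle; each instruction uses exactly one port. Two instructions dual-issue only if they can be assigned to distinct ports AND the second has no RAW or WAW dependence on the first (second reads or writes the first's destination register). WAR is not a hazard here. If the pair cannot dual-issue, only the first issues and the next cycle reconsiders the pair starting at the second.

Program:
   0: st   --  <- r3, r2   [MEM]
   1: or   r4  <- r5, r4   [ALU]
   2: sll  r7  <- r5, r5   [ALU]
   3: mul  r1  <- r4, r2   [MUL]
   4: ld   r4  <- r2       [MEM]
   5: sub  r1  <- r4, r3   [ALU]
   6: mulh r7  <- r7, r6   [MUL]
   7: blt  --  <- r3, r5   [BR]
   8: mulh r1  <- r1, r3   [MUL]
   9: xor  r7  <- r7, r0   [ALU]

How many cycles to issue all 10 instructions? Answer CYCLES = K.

t=0 i0&i1:st.MEM;or.ALU ; dual
t=1 i2&i3:sll.ALU;mul.MUL ; dual
t=2 i4:ld.MEM ; RAW r4
t=3 i5&i6:sub.ALU;mulh.MUL ; dual
t=4 i7:blt.BR ; no-port BR/MUL
t=5 i8&i9:mulh.MUL;xor.ALU ; dual

CYCLES = 6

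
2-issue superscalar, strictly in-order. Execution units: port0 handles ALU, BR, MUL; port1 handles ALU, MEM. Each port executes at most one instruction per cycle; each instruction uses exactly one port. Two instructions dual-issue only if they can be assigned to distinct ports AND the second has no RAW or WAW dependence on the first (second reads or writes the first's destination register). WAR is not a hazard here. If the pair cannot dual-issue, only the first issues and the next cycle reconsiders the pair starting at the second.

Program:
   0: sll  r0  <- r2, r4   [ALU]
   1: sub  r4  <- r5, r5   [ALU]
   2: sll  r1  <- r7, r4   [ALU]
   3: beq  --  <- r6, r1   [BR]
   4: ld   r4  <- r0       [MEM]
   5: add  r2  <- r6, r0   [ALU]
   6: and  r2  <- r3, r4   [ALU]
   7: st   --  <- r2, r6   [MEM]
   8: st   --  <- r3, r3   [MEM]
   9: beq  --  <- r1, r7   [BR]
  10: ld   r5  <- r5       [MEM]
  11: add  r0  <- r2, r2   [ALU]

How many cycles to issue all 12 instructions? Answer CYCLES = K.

0. sll.ALU sub.ALU @i0/i1  | dual
1. sll.ALU @i2  | RAW r1
2. beq.BR ld.MEM @i3/i4  | dual
3. add.ALU @i5  | WAW r2
4. and.ALU @i6  | RAW r2
5. st.MEM @i7  | no-port MEM/MEM
6. st.MEM beq.BR @i8/i9  | dual
7. ld.MEM add.ALU @i10/i11  | dual

CYCLES = 8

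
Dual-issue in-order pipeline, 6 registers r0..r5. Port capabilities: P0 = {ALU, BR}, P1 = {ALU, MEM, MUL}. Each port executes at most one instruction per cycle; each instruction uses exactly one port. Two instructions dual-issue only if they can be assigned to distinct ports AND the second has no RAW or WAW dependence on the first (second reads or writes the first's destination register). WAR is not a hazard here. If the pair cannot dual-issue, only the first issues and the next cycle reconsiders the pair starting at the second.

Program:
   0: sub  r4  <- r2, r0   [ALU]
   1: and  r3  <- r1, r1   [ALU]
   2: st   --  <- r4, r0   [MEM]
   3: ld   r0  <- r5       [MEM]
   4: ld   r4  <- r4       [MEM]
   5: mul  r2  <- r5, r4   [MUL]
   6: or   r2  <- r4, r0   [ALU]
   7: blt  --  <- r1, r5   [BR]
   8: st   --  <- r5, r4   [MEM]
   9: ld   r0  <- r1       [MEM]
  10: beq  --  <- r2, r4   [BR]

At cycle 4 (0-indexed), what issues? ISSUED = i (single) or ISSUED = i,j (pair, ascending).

ISSUED = 5

[0] i0+i1  sub.ALU/and.ALU  -- dual
[1] i2  st.MEM  -- no-port MEM/MEM
[2] i3  ld.MEM  -- no-port MEM/MEM
[3] i4  ld.MEM  -- no-port MEM/MUL
[4] i5  mul.MUL  -- WAW r2
[5] i6+i7  or.ALU/blt.BR  -- dual
[6] i8  st.MEM  -- no-port MEM/MEM
[7] i9+i10  ld.MEM/beq.BR  -- dual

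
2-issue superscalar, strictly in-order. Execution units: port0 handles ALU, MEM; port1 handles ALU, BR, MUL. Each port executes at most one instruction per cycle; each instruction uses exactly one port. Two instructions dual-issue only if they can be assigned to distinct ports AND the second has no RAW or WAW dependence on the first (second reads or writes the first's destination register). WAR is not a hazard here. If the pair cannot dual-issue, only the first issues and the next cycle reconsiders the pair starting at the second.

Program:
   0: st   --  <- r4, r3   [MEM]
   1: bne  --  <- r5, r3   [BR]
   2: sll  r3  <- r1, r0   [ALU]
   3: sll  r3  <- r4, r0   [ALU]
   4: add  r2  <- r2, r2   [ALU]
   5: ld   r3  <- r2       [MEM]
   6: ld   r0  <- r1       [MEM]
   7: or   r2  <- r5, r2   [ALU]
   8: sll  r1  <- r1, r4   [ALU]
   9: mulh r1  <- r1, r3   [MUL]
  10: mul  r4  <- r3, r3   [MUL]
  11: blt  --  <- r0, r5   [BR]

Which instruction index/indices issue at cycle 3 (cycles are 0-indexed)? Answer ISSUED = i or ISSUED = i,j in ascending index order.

ISSUED = 5

  cy0 -> i0/i1 (st.MEM+bne.BR) 2-wide
  cy1 -> i2 (sll.ALU) WAW r3
  cy2 -> i3/i4 (sll.ALU+add.ALU) 2-wide
  cy3 -> i5 (ld.MEM) no-port MEM/MEM
  cy4 -> i6/i7 (ld.MEM+or.ALU) 2-wide
  cy5 -> i8 (sll.ALU) RAW+WAW r1
  cy6 -> i9 (mulh.MUL) no-port MUL/MUL
  cy7 -> i10 (mul.MUL) no-port MUL/BR
  cy8 -> i11 (blt.BR) tail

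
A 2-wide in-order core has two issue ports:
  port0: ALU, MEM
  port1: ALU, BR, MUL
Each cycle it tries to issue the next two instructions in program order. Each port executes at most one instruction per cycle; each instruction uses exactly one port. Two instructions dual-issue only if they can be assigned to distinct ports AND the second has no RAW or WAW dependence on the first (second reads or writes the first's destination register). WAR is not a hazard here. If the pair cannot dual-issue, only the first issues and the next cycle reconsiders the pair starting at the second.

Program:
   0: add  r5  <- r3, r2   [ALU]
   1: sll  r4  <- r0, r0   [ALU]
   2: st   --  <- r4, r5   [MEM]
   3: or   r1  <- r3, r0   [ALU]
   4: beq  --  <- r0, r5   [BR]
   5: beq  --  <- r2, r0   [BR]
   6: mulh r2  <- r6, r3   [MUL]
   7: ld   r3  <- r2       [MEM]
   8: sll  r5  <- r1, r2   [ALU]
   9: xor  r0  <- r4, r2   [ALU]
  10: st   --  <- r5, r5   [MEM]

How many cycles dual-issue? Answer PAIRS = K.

0. add.ALU+sll.ALU @i0/i1  | 2-wide
1. st.MEM+or.ALU @i2/i3  | 2-wide
2. beq.BR @i4  | no-port BR/BR
3. beq.BR @i5  | no-port BR/MUL
4. mulh.MUL @i6  | RAW r2
5. ld.MEM+sll.ALU @i7/i8  | 2-wide
6. xor.ALU+st.MEM @i9/i10  | 2-wide

PAIRS = 4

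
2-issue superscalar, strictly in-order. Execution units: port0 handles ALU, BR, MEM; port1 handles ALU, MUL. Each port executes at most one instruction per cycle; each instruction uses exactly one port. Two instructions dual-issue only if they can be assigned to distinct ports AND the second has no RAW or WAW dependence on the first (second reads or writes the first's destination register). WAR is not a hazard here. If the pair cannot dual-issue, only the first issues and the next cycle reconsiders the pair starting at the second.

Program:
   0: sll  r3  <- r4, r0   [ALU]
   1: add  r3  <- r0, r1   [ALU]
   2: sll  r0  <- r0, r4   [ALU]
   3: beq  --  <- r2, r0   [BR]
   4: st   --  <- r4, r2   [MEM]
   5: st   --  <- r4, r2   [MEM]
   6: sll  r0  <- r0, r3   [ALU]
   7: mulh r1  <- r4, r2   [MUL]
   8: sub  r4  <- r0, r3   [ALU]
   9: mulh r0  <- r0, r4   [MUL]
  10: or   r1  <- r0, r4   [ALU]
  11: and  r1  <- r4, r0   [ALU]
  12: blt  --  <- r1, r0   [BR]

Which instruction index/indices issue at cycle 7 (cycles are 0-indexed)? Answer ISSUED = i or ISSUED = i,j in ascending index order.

0. sll @i0  | WAW r3
1. add/sll @i1,i2  | dual
2. beq @i3  | no-port BR/MEM
3. st @i4  | no-port MEM/MEM
4. st/sll @i5,i6  | dual
5. mulh/sub @i7,i8  | dual
6. mulh @i9  | RAW r0
7. or @i10  | WAW r1
8. and @i11  | RAW r1
9. blt @i12  | tail

ISSUED = 10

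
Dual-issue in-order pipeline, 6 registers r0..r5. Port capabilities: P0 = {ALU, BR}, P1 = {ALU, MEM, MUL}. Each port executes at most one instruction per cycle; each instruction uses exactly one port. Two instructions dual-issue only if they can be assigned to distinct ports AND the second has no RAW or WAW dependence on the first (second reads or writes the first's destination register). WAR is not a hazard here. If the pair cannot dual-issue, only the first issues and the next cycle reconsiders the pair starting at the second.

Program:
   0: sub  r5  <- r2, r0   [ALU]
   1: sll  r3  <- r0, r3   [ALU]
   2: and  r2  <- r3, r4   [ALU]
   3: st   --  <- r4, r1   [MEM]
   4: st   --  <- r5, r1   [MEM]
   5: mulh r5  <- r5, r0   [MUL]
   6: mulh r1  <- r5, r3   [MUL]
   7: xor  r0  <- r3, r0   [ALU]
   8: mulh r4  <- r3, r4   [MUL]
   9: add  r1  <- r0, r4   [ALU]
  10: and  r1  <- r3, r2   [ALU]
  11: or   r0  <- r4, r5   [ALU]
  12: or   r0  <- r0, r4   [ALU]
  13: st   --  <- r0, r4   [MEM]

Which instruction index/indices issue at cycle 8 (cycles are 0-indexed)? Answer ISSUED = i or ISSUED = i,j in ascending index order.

t=0 i0+i1:sub.ALU/sll.ALU ; dual
t=1 i2+i3:and.ALU/st.MEM ; dual
t=2 i4:st.MEM ; no-port MEM/MUL
t=3 i5:mulh.MUL ; no-port MUL/MUL
t=4 i6+i7:mulh.MUL/xor.ALU ; dual
t=5 i8:mulh.MUL ; RAW r4
t=6 i9:add.ALU ; WAW r1
t=7 i10+i11:and.ALU/or.ALU ; dual
t=8 i12:or.ALU ; RAW r0
t=9 i13:st.MEM ; tail

ISSUED = 12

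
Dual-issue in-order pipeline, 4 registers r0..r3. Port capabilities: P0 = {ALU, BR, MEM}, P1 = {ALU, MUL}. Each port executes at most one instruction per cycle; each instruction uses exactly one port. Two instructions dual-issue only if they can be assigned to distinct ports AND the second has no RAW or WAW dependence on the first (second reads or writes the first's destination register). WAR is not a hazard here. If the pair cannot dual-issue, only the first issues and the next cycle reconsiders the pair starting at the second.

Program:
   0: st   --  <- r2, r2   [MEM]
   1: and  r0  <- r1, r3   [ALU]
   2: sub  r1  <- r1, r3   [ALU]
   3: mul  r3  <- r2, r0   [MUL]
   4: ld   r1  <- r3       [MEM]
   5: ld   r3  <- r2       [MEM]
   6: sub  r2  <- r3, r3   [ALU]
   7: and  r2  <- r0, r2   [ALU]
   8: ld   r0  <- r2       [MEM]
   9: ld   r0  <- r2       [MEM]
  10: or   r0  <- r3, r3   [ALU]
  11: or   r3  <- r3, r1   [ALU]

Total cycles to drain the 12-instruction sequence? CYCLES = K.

CYCLES = 9

c0: i0&i1 st.MEM/and.ALU  pair
c1: i2&i3 sub.ALU/mul.MUL  pair
c2: i4 ld.MEM  no-port MEM/MEM
c3: i5 ld.MEM  RAW r3
c4: i6 sub.ALU  RAW+WAW r2
c5: i7 and.ALU  RAW r2
c6: i8 ld.MEM  no-port MEM/MEM
c7: i9 ld.MEM  WAW r0
c8: i10&i11 or.ALU/or.ALU  pair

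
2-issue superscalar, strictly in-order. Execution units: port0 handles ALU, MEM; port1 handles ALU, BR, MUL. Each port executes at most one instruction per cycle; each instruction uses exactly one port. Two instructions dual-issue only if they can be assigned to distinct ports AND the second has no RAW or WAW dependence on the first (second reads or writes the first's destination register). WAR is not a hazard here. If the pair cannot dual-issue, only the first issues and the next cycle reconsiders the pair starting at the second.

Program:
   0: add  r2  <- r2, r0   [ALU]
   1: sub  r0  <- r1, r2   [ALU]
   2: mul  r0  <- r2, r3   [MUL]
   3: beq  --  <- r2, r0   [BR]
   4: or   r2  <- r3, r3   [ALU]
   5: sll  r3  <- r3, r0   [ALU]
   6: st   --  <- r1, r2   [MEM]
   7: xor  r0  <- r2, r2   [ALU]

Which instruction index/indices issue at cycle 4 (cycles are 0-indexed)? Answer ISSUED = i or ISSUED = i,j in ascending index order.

#0 head=0: add.ALU i0 RAW r2
#1 head=1: sub.ALU i1 WAW r0
#2 head=2: mul.MUL i2 no-port MUL/BR
#3 head=3: beq.BR or.ALU i3+i4 pair
#4 head=5: sll.ALU st.MEM i5+i6 pair
#5 head=7: xor.ALU i7 tail

ISSUED = 5,6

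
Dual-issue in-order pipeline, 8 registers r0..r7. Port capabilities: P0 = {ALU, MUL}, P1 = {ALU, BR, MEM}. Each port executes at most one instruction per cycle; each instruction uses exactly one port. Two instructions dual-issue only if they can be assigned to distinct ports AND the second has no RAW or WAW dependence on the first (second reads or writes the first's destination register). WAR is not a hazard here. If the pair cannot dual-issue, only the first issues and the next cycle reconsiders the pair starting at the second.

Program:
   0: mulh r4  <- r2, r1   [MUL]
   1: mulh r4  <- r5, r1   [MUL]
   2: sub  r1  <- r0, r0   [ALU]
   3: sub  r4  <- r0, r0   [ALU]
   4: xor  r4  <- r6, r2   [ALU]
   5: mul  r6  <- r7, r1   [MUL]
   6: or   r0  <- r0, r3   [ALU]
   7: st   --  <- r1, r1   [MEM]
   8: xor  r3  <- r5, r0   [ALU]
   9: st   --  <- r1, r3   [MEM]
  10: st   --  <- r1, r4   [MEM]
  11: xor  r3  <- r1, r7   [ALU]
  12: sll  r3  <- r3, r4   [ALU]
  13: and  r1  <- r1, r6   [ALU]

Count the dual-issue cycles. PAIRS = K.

c0: i0 mulh  no-port MUL/MUL
c1: i1/i2 mulh/sub  pair
c2: i3 sub  WAW r4
c3: i4/i5 xor/mul  pair
c4: i6/i7 or/st  pair
c5: i8 xor  RAW r3
c6: i9 st  no-port MEM/MEM
c7: i10/i11 st/xor  pair
c8: i12/i13 sll/and  pair

PAIRS = 5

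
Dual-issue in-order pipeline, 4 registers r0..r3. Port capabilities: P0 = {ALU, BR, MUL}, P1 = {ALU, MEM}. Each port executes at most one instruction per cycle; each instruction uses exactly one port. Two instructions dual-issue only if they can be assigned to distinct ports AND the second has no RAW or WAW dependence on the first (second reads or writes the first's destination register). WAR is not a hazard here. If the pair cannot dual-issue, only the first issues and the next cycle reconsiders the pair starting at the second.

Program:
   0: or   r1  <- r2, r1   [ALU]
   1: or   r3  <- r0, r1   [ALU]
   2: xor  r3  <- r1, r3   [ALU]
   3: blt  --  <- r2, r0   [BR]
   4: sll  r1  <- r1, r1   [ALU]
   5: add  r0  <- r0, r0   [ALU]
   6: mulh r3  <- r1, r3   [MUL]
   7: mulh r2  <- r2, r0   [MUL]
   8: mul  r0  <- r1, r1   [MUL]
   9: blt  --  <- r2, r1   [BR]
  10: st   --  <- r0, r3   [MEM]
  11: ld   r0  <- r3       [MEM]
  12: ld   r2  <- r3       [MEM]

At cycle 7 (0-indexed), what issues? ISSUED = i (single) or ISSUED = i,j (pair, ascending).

0. or @i0  | RAW r1
1. or @i1  | RAW+WAW r3
2. xor/blt @i2+i3  | dual
3. sll/add @i4+i5  | dual
4. mulh @i6  | no-port MUL/MUL
5. mulh @i7  | no-port MUL/MUL
6. mul @i8  | no-port MUL/BR
7. blt/st @i9+i10  | dual
8. ld @i11  | no-port MEM/MEM
9. ld @i12  | tail

ISSUED = 9,10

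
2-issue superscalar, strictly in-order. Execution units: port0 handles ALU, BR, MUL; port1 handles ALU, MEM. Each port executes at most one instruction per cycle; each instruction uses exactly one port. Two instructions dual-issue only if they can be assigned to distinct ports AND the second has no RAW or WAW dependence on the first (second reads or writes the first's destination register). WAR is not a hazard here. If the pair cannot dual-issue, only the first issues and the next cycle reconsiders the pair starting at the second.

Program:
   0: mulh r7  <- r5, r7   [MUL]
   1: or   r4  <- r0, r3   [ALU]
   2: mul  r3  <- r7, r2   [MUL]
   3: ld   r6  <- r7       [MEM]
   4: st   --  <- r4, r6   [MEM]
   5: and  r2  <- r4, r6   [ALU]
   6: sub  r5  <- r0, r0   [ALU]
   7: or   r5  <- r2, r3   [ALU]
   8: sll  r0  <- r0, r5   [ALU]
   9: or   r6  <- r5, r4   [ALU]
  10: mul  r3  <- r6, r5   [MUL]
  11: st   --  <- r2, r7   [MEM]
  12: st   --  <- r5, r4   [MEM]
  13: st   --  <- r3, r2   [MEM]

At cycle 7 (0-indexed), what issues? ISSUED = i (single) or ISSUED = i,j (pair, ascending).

  cy0 -> i0,i1 (mulh;or) 2-wide
  cy1 -> i2,i3 (mul;ld) 2-wide
  cy2 -> i4,i5 (st;and) 2-wide
  cy3 -> i6 (sub) WAW r5
  cy4 -> i7 (or) RAW r5
  cy5 -> i8,i9 (sll;or) 2-wide
  cy6 -> i10,i11 (mul;st) 2-wide
  cy7 -> i12 (st) no-port MEM/MEM
  cy8 -> i13 (st) tail

ISSUED = 12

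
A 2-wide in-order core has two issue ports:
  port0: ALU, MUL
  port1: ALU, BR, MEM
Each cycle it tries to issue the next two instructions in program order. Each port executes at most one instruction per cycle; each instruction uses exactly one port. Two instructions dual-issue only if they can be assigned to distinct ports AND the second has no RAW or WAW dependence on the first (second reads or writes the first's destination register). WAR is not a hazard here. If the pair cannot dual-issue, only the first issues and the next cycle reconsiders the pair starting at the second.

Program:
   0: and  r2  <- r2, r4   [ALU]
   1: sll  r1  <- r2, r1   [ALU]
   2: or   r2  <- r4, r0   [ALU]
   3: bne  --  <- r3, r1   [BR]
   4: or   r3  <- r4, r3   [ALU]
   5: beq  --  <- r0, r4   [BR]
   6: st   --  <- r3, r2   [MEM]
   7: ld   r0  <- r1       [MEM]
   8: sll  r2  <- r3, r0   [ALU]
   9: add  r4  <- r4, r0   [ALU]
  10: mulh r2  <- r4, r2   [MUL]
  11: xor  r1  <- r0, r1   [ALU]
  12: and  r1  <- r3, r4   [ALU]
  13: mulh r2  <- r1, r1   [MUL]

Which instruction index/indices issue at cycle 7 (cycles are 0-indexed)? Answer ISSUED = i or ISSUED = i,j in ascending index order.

  cy0 -> i0 (and.ALU) RAW r2
  cy1 -> i1+i2 (sll.ALU/or.ALU) 2-wide
  cy2 -> i3+i4 (bne.BR/or.ALU) 2-wide
  cy3 -> i5 (beq.BR) no-port BR/MEM
  cy4 -> i6 (st.MEM) no-port MEM/MEM
  cy5 -> i7 (ld.MEM) RAW r0
  cy6 -> i8+i9 (sll.ALU/add.ALU) 2-wide
  cy7 -> i10+i11 (mulh.MUL/xor.ALU) 2-wide
  cy8 -> i12 (and.ALU) RAW r1
  cy9 -> i13 (mulh.MUL) tail

ISSUED = 10,11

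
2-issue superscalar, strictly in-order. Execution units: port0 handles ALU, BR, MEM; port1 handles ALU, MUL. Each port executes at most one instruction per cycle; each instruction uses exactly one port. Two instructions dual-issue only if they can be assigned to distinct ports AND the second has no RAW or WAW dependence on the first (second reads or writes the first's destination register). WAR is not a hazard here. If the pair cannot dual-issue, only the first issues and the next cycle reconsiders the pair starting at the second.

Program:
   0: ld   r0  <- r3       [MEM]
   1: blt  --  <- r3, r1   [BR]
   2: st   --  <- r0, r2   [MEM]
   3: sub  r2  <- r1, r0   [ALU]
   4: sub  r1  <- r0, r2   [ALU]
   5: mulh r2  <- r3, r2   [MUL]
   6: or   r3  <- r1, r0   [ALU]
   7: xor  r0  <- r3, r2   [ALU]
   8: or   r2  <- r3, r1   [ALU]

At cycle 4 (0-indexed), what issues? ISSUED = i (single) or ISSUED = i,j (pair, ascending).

#0 head=0: ld.MEM i0 no-port MEM/BR
#1 head=1: blt.BR i1 no-port BR/MEM
#2 head=2: st.MEM;sub.ALU i2/i3 dual
#3 head=4: sub.ALU;mulh.MUL i4/i5 dual
#4 head=6: or.ALU i6 RAW r3
#5 head=7: xor.ALU;or.ALU i7/i8 dual

ISSUED = 6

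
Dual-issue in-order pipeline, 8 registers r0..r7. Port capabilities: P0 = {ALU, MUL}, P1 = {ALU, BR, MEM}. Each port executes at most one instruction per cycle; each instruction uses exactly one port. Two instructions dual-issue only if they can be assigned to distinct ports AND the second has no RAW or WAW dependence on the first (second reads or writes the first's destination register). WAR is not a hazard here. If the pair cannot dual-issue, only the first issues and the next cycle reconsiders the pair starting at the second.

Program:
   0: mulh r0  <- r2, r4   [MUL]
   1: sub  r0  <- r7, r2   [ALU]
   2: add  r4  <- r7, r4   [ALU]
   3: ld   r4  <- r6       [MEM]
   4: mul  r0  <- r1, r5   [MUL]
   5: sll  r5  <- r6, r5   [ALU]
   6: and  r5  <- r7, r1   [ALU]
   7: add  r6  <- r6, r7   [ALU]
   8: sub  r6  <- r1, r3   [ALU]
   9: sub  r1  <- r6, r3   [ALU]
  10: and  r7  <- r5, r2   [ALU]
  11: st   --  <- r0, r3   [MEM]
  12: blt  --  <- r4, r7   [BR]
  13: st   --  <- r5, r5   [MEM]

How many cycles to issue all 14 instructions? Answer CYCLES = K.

#0 head=0: mulh i0 WAW r0
#1 head=1: sub+add i1&i2 pair
#2 head=3: ld+mul i3&i4 pair
#3 head=5: sll i5 WAW r5
#4 head=6: and+add i6&i7 pair
#5 head=8: sub i8 RAW r6
#6 head=9: sub+and i9&i10 pair
#7 head=11: st i11 no-port MEM/BR
#8 head=12: blt i12 no-port BR/MEM
#9 head=13: st i13 tail

CYCLES = 10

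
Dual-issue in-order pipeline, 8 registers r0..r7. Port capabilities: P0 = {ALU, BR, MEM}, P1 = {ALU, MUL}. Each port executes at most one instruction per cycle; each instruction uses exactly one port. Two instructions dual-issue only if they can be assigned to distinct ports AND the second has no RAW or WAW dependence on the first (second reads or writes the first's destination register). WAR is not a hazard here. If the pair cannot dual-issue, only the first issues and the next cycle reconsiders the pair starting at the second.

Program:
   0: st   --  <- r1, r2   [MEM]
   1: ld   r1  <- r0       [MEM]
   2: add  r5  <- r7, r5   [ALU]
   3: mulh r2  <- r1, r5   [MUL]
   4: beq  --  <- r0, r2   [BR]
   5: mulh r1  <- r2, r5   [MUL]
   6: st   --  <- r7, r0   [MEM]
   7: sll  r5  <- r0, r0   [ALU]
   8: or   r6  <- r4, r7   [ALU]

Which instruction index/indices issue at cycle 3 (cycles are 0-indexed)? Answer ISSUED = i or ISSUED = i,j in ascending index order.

ISSUED = 4,5

  cy0 -> i0 (st.MEM) no-port MEM/MEM
  cy1 -> i1,i2 (ld.MEM;add.ALU) dual
  cy2 -> i3 (mulh.MUL) RAW r2
  cy3 -> i4,i5 (beq.BR;mulh.MUL) dual
  cy4 -> i6,i7 (st.MEM;sll.ALU) dual
  cy5 -> i8 (or.ALU) tail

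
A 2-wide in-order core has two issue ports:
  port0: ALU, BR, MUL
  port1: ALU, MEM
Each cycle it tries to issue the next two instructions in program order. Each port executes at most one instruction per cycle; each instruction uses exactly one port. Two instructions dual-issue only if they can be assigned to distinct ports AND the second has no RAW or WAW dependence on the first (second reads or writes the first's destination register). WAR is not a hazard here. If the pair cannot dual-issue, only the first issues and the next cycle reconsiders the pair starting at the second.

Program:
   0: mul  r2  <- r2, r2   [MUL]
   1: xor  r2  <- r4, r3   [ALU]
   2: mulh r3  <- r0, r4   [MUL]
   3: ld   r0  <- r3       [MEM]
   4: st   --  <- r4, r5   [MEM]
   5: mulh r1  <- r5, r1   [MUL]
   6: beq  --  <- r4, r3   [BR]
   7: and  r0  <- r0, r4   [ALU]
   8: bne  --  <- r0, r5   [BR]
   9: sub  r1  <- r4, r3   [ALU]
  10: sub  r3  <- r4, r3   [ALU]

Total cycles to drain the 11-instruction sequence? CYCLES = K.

  cy0 -> i0 (mul.MUL) WAW r2
  cy1 -> i1/i2 (xor.ALU;mulh.MUL) 2-wide
  cy2 -> i3 (ld.MEM) no-port MEM/MEM
  cy3 -> i4/i5 (st.MEM;mulh.MUL) 2-wide
  cy4 -> i6/i7 (beq.BR;and.ALU) 2-wide
  cy5 -> i8/i9 (bne.BR;sub.ALU) 2-wide
  cy6 -> i10 (sub.ALU) tail

CYCLES = 7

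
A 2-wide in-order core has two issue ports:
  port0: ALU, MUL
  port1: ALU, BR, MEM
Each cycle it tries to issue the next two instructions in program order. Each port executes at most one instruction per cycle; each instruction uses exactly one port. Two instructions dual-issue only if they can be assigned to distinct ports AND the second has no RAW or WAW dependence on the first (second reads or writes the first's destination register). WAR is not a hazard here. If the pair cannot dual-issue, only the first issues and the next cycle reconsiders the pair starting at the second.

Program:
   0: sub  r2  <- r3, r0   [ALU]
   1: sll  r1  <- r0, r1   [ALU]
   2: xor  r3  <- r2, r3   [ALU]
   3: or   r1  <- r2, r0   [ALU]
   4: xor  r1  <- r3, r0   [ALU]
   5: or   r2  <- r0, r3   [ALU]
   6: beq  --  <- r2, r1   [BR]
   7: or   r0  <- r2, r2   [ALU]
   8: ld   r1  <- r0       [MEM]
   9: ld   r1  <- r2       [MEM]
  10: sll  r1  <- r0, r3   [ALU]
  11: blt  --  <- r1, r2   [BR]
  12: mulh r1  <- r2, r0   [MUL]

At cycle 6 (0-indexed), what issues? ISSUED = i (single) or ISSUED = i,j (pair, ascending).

ISSUED = 10

c0: i0,i1 sub/sll  2-wide
c1: i2,i3 xor/or  2-wide
c2: i4,i5 xor/or  2-wide
c3: i6,i7 beq/or  2-wide
c4: i8 ld  no-port MEM/MEM
c5: i9 ld  WAW r1
c6: i10 sll  RAW r1
c7: i11,i12 blt/mulh  2-wide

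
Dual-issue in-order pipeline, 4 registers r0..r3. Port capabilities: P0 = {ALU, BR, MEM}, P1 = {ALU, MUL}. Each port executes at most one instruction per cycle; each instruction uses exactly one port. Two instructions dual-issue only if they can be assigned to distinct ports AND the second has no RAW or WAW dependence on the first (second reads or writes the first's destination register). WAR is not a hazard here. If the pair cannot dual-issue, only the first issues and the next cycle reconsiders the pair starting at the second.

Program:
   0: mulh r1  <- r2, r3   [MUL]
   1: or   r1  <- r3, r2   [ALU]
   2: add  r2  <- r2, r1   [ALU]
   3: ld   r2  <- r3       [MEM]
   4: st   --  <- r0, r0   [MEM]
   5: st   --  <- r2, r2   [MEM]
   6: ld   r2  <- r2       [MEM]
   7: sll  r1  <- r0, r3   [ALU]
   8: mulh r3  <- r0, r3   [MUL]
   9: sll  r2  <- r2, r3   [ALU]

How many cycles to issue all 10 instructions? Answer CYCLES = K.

CYCLES = 9

t=0 i0:mulh ; WAW r1
t=1 i1:or ; RAW r1
t=2 i2:add ; WAW r2
t=3 i3:ld ; no-port MEM/MEM
t=4 i4:st ; no-port MEM/MEM
t=5 i5:st ; no-port MEM/MEM
t=6 i6&i7:ld sll ; dual
t=7 i8:mulh ; RAW r3
t=8 i9:sll ; tail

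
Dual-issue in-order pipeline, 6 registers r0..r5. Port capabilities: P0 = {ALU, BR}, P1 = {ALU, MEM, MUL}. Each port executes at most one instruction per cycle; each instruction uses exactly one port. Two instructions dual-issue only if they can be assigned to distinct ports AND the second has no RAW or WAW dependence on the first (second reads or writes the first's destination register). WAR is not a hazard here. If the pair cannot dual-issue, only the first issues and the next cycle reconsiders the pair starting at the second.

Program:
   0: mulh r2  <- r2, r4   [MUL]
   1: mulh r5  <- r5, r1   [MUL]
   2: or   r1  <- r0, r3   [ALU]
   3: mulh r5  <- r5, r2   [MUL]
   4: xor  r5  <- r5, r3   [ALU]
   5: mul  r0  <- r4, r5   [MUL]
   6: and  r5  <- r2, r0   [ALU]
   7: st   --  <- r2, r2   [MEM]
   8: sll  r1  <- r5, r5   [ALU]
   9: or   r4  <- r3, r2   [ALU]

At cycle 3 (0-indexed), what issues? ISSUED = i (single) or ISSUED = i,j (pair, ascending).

ISSUED = 4

0. mulh.MUL @i0  | no-port MUL/MUL
1. mulh.MUL;or.ALU @i1,i2  | pair
2. mulh.MUL @i3  | RAW+WAW r5
3. xor.ALU @i4  | RAW r5
4. mul.MUL @i5  | RAW r0
5. and.ALU;st.MEM @i6,i7  | pair
6. sll.ALU;or.ALU @i8,i9  | pair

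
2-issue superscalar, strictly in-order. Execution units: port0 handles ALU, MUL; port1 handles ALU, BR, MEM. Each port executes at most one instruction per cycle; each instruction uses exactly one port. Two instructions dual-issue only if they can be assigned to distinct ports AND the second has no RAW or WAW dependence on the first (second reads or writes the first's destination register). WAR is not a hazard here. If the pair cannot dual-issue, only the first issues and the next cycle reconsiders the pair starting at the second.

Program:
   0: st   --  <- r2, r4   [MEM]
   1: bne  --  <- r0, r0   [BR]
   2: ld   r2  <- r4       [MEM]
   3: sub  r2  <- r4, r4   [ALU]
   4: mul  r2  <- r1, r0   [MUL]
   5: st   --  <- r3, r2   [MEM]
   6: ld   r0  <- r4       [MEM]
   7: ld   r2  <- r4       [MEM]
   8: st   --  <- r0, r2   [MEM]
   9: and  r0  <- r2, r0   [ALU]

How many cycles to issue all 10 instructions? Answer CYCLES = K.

t=0 i0:st ; no-port MEM/BR
t=1 i1:bne ; no-port BR/MEM
t=2 i2:ld ; WAW r2
t=3 i3:sub ; WAW r2
t=4 i4:mul ; RAW r2
t=5 i5:st ; no-port MEM/MEM
t=6 i6:ld ; no-port MEM/MEM
t=7 i7:ld ; no-port MEM/MEM
t=8 i8,i9:st/and ; 2-wide

CYCLES = 9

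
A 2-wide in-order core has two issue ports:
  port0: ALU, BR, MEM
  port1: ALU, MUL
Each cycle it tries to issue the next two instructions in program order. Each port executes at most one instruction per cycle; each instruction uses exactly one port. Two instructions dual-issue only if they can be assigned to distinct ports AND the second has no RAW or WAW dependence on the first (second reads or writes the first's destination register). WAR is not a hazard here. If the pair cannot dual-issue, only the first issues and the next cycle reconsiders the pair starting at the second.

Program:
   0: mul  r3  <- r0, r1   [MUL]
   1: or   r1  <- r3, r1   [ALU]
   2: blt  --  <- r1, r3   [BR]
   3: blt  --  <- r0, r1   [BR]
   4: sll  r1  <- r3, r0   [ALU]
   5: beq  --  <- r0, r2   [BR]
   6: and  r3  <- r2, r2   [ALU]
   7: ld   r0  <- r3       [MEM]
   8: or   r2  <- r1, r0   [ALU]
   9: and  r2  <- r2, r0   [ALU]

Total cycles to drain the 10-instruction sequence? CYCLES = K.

CYCLES = 8

#0 head=0: mul.MUL i0 RAW r3
#1 head=1: or.ALU i1 RAW r1
#2 head=2: blt.BR i2 no-port BR/BR
#3 head=3: blt.BR;sll.ALU i3&i4 2-wide
#4 head=5: beq.BR;and.ALU i5&i6 2-wide
#5 head=7: ld.MEM i7 RAW r0
#6 head=8: or.ALU i8 RAW+WAW r2
#7 head=9: and.ALU i9 tail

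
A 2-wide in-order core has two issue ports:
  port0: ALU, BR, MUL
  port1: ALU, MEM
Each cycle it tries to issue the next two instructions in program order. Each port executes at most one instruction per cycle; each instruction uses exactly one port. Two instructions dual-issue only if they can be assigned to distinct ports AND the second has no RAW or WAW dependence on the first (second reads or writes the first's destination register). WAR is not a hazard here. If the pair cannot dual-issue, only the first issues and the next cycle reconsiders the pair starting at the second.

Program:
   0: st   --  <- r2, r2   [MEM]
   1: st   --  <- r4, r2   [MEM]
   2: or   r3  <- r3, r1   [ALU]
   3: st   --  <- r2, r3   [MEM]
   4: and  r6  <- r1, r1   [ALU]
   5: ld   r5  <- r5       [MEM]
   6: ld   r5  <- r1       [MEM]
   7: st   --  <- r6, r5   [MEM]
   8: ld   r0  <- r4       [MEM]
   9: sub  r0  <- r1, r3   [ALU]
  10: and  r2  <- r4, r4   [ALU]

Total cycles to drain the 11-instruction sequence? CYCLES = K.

CYCLES = 8

  cy0 -> i0 (st.MEM) no-port MEM/MEM
  cy1 -> i1+i2 (st.MEM/or.ALU) 2-wide
  cy2 -> i3+i4 (st.MEM/and.ALU) 2-wide
  cy3 -> i5 (ld.MEM) no-port MEM/MEM
  cy4 -> i6 (ld.MEM) no-port MEM/MEM
  cy5 -> i7 (st.MEM) no-port MEM/MEM
  cy6 -> i8 (ld.MEM) WAW r0
  cy7 -> i9+i10 (sub.ALU/and.ALU) 2-wide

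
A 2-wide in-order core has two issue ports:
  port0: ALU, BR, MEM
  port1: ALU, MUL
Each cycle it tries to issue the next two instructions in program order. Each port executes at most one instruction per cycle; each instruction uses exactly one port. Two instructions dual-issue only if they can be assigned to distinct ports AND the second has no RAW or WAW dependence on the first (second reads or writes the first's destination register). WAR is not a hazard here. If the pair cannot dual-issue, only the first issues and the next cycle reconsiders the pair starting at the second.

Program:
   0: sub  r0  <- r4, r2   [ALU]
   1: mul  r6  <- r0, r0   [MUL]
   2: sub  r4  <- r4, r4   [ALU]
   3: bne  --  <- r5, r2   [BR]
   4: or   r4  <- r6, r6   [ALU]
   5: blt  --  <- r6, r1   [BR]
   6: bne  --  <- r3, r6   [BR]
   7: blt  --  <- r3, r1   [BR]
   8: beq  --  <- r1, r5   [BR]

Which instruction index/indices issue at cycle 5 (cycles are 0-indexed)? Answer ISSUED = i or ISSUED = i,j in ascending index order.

ISSUED = 7

  cy0 -> i0 (sub.ALU) RAW r0
  cy1 -> i1+i2 (mul.MUL/sub.ALU) 2-wide
  cy2 -> i3+i4 (bne.BR/or.ALU) 2-wide
  cy3 -> i5 (blt.BR) no-port BR/BR
  cy4 -> i6 (bne.BR) no-port BR/BR
  cy5 -> i7 (blt.BR) no-port BR/BR
  cy6 -> i8 (beq.BR) tail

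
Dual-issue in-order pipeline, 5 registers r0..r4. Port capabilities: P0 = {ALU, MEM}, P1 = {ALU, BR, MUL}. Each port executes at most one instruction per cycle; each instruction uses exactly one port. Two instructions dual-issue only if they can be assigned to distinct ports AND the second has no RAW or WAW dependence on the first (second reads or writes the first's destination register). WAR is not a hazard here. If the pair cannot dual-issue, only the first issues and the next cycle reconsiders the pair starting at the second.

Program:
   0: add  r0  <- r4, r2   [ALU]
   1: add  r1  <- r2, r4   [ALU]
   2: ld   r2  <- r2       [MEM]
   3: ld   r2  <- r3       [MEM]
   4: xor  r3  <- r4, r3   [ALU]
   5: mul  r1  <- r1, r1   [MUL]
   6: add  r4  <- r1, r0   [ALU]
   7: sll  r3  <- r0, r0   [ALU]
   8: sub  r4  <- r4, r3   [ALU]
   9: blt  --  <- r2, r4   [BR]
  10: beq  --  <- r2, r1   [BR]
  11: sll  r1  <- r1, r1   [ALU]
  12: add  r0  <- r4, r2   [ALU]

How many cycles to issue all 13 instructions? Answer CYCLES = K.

0. add.ALU;add.ALU @i0/i1  | pair
1. ld.MEM @i2  | no-port MEM/MEM
2. ld.MEM;xor.ALU @i3/i4  | pair
3. mul.MUL @i5  | RAW r1
4. add.ALU;sll.ALU @i6/i7  | pair
5. sub.ALU @i8  | RAW r4
6. blt.BR @i9  | no-port BR/BR
7. beq.BR;sll.ALU @i10/i11  | pair
8. add.ALU @i12  | tail

CYCLES = 9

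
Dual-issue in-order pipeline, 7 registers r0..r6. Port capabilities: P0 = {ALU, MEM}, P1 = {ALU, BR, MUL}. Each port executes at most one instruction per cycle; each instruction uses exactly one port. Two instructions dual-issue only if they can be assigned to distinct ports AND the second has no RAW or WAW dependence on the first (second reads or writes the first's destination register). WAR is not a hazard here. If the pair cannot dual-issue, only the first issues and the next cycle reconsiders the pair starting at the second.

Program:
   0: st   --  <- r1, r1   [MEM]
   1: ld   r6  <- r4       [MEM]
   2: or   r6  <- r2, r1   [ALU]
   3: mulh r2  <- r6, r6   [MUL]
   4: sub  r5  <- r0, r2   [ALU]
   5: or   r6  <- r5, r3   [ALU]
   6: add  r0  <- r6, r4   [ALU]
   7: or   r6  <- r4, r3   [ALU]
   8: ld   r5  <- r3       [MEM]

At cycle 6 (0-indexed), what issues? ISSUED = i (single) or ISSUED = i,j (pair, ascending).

[0] i0  st.MEM  -- no-port MEM/MEM
[1] i1  ld.MEM  -- WAW r6
[2] i2  or.ALU  -- RAW r6
[3] i3  mulh.MUL  -- RAW r2
[4] i4  sub.ALU  -- RAW r5
[5] i5  or.ALU  -- RAW r6
[6] i6&i7  add.ALU or.ALU  -- dual
[7] i8  ld.MEM  -- tail

ISSUED = 6,7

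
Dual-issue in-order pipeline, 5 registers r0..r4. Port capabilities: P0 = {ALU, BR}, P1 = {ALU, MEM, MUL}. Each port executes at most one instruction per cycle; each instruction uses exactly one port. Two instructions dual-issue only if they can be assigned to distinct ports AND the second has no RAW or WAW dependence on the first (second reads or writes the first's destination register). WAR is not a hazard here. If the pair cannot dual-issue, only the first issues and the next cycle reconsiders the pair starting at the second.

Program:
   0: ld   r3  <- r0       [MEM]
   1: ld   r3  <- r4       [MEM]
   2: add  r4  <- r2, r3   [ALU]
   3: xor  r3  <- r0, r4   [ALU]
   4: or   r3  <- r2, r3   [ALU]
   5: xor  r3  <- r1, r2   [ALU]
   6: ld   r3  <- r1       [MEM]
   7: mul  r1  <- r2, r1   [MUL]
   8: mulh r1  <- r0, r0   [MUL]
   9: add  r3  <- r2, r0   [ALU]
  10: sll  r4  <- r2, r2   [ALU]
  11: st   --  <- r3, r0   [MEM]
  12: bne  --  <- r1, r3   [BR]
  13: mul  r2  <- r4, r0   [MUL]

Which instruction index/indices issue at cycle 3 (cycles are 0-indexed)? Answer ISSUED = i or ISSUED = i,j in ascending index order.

ISSUED = 3

  cy0 -> i0 (ld.MEM) no-port MEM/MEM
  cy1 -> i1 (ld.MEM) RAW r3
  cy2 -> i2 (add.ALU) RAW r4
  cy3 -> i3 (xor.ALU) RAW+WAW r3
  cy4 -> i4 (or.ALU) WAW r3
  cy5 -> i5 (xor.ALU) WAW r3
  cy6 -> i6 (ld.MEM) no-port MEM/MUL
  cy7 -> i7 (mul.MUL) no-port MUL/MUL
  cy8 -> i8+i9 (mulh.MUL add.ALU) dual
  cy9 -> i10+i11 (sll.ALU st.MEM) dual
  cy10 -> i12+i13 (bne.BR mul.MUL) dual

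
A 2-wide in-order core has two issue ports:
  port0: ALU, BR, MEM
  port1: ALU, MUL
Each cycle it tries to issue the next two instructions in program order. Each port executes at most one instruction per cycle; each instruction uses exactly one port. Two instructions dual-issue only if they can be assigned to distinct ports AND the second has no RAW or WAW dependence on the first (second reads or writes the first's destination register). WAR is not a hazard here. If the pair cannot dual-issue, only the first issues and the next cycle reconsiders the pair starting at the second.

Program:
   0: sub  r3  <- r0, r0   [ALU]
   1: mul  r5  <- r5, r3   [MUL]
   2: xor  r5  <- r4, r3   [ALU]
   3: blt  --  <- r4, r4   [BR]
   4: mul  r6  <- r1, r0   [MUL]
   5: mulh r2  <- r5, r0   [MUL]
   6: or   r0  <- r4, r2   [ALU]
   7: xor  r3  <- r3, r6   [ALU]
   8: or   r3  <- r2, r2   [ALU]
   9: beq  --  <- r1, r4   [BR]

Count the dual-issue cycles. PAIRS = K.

0. sub @i0  | RAW r3
1. mul @i1  | WAW r5
2. xor blt @i2/i3  | dual
3. mul @i4  | no-port MUL/MUL
4. mulh @i5  | RAW r2
5. or xor @i6/i7  | dual
6. or beq @i8/i9  | dual

PAIRS = 3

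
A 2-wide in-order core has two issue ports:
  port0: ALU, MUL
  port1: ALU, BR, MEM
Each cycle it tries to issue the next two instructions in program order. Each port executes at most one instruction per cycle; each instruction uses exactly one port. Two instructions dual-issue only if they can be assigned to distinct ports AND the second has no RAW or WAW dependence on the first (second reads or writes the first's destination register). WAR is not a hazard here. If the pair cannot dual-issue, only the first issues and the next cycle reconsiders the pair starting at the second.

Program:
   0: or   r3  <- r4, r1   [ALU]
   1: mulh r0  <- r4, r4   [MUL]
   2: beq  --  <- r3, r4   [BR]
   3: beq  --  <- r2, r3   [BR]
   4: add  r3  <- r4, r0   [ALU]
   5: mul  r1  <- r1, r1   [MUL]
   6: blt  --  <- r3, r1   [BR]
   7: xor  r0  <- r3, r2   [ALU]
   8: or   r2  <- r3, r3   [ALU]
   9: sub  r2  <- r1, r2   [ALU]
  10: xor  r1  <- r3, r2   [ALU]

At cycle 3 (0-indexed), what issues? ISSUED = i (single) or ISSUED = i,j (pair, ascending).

ISSUED = 5

0. or.ALU/mulh.MUL @i0,i1  | dual
1. beq.BR @i2  | no-port BR/BR
2. beq.BR/add.ALU @i3,i4  | dual
3. mul.MUL @i5  | RAW r1
4. blt.BR/xor.ALU @i6,i7  | dual
5. or.ALU @i8  | RAW+WAW r2
6. sub.ALU @i9  | RAW r2
7. xor.ALU @i10  | tail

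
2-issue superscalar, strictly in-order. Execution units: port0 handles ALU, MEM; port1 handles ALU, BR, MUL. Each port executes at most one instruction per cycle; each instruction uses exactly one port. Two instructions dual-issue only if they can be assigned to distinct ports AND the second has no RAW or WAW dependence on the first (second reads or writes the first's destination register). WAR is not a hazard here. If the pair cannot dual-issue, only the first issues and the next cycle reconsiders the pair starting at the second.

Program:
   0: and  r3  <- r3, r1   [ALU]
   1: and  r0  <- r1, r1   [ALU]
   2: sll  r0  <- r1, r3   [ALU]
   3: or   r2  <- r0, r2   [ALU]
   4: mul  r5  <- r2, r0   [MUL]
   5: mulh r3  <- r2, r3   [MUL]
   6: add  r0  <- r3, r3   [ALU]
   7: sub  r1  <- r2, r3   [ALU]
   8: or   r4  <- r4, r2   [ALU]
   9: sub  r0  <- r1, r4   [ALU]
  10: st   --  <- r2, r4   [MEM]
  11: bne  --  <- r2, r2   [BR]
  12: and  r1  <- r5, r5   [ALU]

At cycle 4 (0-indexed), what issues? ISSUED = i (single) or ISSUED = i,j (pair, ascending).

t=0 i0+i1:and.ALU and.ALU ; pair
t=1 i2:sll.ALU ; RAW r0
t=2 i3:or.ALU ; RAW r2
t=3 i4:mul.MUL ; no-port MUL/MUL
t=4 i5:mulh.MUL ; RAW r3
t=5 i6+i7:add.ALU sub.ALU ; pair
t=6 i8:or.ALU ; RAW r4
t=7 i9+i10:sub.ALU st.MEM ; pair
t=8 i11+i12:bne.BR and.ALU ; pair

ISSUED = 5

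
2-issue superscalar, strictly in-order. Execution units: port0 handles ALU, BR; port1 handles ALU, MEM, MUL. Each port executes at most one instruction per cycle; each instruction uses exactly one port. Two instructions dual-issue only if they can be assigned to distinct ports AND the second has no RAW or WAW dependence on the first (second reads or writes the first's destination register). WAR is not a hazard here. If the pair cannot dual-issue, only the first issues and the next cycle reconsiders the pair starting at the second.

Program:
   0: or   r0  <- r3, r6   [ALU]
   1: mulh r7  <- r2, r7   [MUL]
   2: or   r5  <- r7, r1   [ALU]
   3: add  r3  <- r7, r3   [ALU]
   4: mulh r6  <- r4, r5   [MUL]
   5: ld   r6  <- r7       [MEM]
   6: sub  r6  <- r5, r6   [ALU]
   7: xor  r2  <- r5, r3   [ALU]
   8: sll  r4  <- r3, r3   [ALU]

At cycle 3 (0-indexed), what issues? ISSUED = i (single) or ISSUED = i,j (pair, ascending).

0. or;mulh @i0+i1  | dual
1. or;add @i2+i3  | dual
2. mulh @i4  | no-port MUL/MEM
3. ld @i5  | RAW+WAW r6
4. sub;xor @i6+i7  | dual
5. sll @i8  | tail

ISSUED = 5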